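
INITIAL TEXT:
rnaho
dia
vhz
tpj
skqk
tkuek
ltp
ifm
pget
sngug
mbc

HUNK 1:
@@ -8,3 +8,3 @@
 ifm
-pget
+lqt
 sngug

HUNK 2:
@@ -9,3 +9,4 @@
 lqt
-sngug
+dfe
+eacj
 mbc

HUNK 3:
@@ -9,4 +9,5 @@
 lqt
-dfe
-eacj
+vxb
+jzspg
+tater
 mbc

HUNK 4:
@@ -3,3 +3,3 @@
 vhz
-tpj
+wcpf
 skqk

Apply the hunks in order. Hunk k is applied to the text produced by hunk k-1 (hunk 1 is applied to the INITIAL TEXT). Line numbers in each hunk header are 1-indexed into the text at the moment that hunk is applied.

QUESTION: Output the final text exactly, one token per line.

Hunk 1: at line 8 remove [pget] add [lqt] -> 11 lines: rnaho dia vhz tpj skqk tkuek ltp ifm lqt sngug mbc
Hunk 2: at line 9 remove [sngug] add [dfe,eacj] -> 12 lines: rnaho dia vhz tpj skqk tkuek ltp ifm lqt dfe eacj mbc
Hunk 3: at line 9 remove [dfe,eacj] add [vxb,jzspg,tater] -> 13 lines: rnaho dia vhz tpj skqk tkuek ltp ifm lqt vxb jzspg tater mbc
Hunk 4: at line 3 remove [tpj] add [wcpf] -> 13 lines: rnaho dia vhz wcpf skqk tkuek ltp ifm lqt vxb jzspg tater mbc

Answer: rnaho
dia
vhz
wcpf
skqk
tkuek
ltp
ifm
lqt
vxb
jzspg
tater
mbc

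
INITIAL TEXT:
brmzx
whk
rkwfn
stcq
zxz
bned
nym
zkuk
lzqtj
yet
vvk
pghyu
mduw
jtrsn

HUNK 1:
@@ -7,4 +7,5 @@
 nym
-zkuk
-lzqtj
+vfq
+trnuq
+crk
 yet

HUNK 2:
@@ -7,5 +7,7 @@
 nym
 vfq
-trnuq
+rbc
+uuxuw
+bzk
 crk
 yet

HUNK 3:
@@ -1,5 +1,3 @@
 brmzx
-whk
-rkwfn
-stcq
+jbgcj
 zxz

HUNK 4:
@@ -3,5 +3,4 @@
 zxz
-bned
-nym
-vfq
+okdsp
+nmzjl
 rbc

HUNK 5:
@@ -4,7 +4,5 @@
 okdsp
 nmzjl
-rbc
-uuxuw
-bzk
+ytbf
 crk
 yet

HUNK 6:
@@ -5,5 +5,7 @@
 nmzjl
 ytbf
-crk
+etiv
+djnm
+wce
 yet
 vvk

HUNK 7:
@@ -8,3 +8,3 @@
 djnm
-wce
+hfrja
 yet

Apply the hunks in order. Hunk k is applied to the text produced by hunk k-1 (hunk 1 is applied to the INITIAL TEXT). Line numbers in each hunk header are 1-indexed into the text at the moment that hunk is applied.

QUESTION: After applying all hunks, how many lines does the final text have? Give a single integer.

Answer: 14

Derivation:
Hunk 1: at line 7 remove [zkuk,lzqtj] add [vfq,trnuq,crk] -> 15 lines: brmzx whk rkwfn stcq zxz bned nym vfq trnuq crk yet vvk pghyu mduw jtrsn
Hunk 2: at line 7 remove [trnuq] add [rbc,uuxuw,bzk] -> 17 lines: brmzx whk rkwfn stcq zxz bned nym vfq rbc uuxuw bzk crk yet vvk pghyu mduw jtrsn
Hunk 3: at line 1 remove [whk,rkwfn,stcq] add [jbgcj] -> 15 lines: brmzx jbgcj zxz bned nym vfq rbc uuxuw bzk crk yet vvk pghyu mduw jtrsn
Hunk 4: at line 3 remove [bned,nym,vfq] add [okdsp,nmzjl] -> 14 lines: brmzx jbgcj zxz okdsp nmzjl rbc uuxuw bzk crk yet vvk pghyu mduw jtrsn
Hunk 5: at line 4 remove [rbc,uuxuw,bzk] add [ytbf] -> 12 lines: brmzx jbgcj zxz okdsp nmzjl ytbf crk yet vvk pghyu mduw jtrsn
Hunk 6: at line 5 remove [crk] add [etiv,djnm,wce] -> 14 lines: brmzx jbgcj zxz okdsp nmzjl ytbf etiv djnm wce yet vvk pghyu mduw jtrsn
Hunk 7: at line 8 remove [wce] add [hfrja] -> 14 lines: brmzx jbgcj zxz okdsp nmzjl ytbf etiv djnm hfrja yet vvk pghyu mduw jtrsn
Final line count: 14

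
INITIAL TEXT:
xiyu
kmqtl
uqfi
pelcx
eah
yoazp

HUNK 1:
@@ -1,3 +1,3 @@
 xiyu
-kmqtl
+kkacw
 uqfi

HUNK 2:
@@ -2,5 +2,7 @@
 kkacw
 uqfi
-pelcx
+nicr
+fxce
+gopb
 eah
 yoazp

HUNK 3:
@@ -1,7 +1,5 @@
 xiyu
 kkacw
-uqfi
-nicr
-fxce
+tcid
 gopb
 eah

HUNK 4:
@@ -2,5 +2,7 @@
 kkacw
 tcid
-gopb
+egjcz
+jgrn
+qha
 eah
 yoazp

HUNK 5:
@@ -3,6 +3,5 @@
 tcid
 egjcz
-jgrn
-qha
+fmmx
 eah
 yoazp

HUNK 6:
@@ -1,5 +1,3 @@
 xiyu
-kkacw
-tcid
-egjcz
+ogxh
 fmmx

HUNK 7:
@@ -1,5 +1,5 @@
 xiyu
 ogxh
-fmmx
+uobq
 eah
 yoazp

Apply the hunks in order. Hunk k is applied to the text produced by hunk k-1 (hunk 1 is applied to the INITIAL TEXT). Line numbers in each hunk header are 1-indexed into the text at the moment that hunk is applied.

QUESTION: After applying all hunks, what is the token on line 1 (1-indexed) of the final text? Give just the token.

Hunk 1: at line 1 remove [kmqtl] add [kkacw] -> 6 lines: xiyu kkacw uqfi pelcx eah yoazp
Hunk 2: at line 2 remove [pelcx] add [nicr,fxce,gopb] -> 8 lines: xiyu kkacw uqfi nicr fxce gopb eah yoazp
Hunk 3: at line 1 remove [uqfi,nicr,fxce] add [tcid] -> 6 lines: xiyu kkacw tcid gopb eah yoazp
Hunk 4: at line 2 remove [gopb] add [egjcz,jgrn,qha] -> 8 lines: xiyu kkacw tcid egjcz jgrn qha eah yoazp
Hunk 5: at line 3 remove [jgrn,qha] add [fmmx] -> 7 lines: xiyu kkacw tcid egjcz fmmx eah yoazp
Hunk 6: at line 1 remove [kkacw,tcid,egjcz] add [ogxh] -> 5 lines: xiyu ogxh fmmx eah yoazp
Hunk 7: at line 1 remove [fmmx] add [uobq] -> 5 lines: xiyu ogxh uobq eah yoazp
Final line 1: xiyu

Answer: xiyu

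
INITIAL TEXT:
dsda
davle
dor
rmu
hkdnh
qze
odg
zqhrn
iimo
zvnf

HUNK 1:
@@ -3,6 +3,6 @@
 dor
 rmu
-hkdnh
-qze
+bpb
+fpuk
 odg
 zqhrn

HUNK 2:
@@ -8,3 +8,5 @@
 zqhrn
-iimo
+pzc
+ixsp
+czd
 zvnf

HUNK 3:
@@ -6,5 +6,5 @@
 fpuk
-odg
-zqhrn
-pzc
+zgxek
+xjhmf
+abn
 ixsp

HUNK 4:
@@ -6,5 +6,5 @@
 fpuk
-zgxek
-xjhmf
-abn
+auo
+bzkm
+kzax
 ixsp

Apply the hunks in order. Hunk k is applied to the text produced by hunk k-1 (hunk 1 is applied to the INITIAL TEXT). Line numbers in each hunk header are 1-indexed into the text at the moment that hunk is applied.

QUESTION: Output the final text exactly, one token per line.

Answer: dsda
davle
dor
rmu
bpb
fpuk
auo
bzkm
kzax
ixsp
czd
zvnf

Derivation:
Hunk 1: at line 3 remove [hkdnh,qze] add [bpb,fpuk] -> 10 lines: dsda davle dor rmu bpb fpuk odg zqhrn iimo zvnf
Hunk 2: at line 8 remove [iimo] add [pzc,ixsp,czd] -> 12 lines: dsda davle dor rmu bpb fpuk odg zqhrn pzc ixsp czd zvnf
Hunk 3: at line 6 remove [odg,zqhrn,pzc] add [zgxek,xjhmf,abn] -> 12 lines: dsda davle dor rmu bpb fpuk zgxek xjhmf abn ixsp czd zvnf
Hunk 4: at line 6 remove [zgxek,xjhmf,abn] add [auo,bzkm,kzax] -> 12 lines: dsda davle dor rmu bpb fpuk auo bzkm kzax ixsp czd zvnf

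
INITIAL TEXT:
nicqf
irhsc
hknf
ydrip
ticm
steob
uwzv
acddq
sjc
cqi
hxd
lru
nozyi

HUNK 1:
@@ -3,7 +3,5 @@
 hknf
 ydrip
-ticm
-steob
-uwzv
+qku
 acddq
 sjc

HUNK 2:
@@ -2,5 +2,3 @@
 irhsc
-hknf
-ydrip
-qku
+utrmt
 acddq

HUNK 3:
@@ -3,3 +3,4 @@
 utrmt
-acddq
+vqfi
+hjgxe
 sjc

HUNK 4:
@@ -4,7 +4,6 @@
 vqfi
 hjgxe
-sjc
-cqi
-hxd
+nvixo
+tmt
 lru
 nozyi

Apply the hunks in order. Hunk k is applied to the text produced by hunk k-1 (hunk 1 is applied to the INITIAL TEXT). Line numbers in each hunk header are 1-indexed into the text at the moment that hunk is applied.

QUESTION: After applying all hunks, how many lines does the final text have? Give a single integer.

Hunk 1: at line 3 remove [ticm,steob,uwzv] add [qku] -> 11 lines: nicqf irhsc hknf ydrip qku acddq sjc cqi hxd lru nozyi
Hunk 2: at line 2 remove [hknf,ydrip,qku] add [utrmt] -> 9 lines: nicqf irhsc utrmt acddq sjc cqi hxd lru nozyi
Hunk 3: at line 3 remove [acddq] add [vqfi,hjgxe] -> 10 lines: nicqf irhsc utrmt vqfi hjgxe sjc cqi hxd lru nozyi
Hunk 4: at line 4 remove [sjc,cqi,hxd] add [nvixo,tmt] -> 9 lines: nicqf irhsc utrmt vqfi hjgxe nvixo tmt lru nozyi
Final line count: 9

Answer: 9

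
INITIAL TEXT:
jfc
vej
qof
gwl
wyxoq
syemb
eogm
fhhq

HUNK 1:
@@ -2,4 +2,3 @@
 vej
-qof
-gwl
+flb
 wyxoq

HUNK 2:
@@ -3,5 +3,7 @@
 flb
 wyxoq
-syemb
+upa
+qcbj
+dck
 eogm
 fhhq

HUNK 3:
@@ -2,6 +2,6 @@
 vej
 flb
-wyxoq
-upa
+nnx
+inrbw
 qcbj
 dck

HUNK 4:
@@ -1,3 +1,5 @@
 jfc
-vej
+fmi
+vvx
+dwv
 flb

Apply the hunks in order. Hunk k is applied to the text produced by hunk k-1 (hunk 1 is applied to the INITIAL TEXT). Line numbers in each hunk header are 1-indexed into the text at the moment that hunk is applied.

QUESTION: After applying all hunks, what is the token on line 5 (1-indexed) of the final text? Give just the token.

Hunk 1: at line 2 remove [qof,gwl] add [flb] -> 7 lines: jfc vej flb wyxoq syemb eogm fhhq
Hunk 2: at line 3 remove [syemb] add [upa,qcbj,dck] -> 9 lines: jfc vej flb wyxoq upa qcbj dck eogm fhhq
Hunk 3: at line 2 remove [wyxoq,upa] add [nnx,inrbw] -> 9 lines: jfc vej flb nnx inrbw qcbj dck eogm fhhq
Hunk 4: at line 1 remove [vej] add [fmi,vvx,dwv] -> 11 lines: jfc fmi vvx dwv flb nnx inrbw qcbj dck eogm fhhq
Final line 5: flb

Answer: flb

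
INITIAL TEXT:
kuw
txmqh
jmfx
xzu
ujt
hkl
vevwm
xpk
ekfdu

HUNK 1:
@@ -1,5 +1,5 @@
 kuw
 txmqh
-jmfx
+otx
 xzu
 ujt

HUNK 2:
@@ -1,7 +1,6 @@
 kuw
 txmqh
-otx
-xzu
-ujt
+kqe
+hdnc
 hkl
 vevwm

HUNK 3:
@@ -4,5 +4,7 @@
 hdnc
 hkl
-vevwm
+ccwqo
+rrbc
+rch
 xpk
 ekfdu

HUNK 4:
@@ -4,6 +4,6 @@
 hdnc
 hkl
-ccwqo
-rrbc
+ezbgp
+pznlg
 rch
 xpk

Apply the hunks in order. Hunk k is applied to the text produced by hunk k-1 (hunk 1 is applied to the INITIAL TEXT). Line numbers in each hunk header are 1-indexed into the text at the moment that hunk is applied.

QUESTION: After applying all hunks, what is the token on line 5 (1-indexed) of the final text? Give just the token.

Answer: hkl

Derivation:
Hunk 1: at line 1 remove [jmfx] add [otx] -> 9 lines: kuw txmqh otx xzu ujt hkl vevwm xpk ekfdu
Hunk 2: at line 1 remove [otx,xzu,ujt] add [kqe,hdnc] -> 8 lines: kuw txmqh kqe hdnc hkl vevwm xpk ekfdu
Hunk 3: at line 4 remove [vevwm] add [ccwqo,rrbc,rch] -> 10 lines: kuw txmqh kqe hdnc hkl ccwqo rrbc rch xpk ekfdu
Hunk 4: at line 4 remove [ccwqo,rrbc] add [ezbgp,pznlg] -> 10 lines: kuw txmqh kqe hdnc hkl ezbgp pznlg rch xpk ekfdu
Final line 5: hkl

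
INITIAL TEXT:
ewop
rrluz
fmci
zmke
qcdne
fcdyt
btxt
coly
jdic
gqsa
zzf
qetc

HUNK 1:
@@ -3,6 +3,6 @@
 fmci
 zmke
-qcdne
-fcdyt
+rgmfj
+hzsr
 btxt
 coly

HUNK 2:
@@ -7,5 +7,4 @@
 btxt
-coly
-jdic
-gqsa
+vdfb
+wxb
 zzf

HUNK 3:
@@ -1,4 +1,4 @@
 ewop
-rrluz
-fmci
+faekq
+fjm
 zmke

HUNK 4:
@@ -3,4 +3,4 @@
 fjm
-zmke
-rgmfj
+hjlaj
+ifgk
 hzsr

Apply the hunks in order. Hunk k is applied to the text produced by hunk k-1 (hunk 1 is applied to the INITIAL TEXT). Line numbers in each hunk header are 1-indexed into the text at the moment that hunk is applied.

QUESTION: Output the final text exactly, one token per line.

Answer: ewop
faekq
fjm
hjlaj
ifgk
hzsr
btxt
vdfb
wxb
zzf
qetc

Derivation:
Hunk 1: at line 3 remove [qcdne,fcdyt] add [rgmfj,hzsr] -> 12 lines: ewop rrluz fmci zmke rgmfj hzsr btxt coly jdic gqsa zzf qetc
Hunk 2: at line 7 remove [coly,jdic,gqsa] add [vdfb,wxb] -> 11 lines: ewop rrluz fmci zmke rgmfj hzsr btxt vdfb wxb zzf qetc
Hunk 3: at line 1 remove [rrluz,fmci] add [faekq,fjm] -> 11 lines: ewop faekq fjm zmke rgmfj hzsr btxt vdfb wxb zzf qetc
Hunk 4: at line 3 remove [zmke,rgmfj] add [hjlaj,ifgk] -> 11 lines: ewop faekq fjm hjlaj ifgk hzsr btxt vdfb wxb zzf qetc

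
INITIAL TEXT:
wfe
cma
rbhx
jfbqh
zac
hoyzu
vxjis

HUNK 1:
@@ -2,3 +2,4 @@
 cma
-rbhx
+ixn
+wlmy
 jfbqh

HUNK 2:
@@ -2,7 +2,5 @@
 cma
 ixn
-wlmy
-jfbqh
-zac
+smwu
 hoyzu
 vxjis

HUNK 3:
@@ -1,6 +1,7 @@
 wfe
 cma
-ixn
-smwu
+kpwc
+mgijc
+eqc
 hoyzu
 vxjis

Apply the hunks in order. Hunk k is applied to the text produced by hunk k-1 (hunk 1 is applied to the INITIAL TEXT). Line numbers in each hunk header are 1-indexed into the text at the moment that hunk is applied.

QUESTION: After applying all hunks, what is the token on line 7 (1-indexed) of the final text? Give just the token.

Answer: vxjis

Derivation:
Hunk 1: at line 2 remove [rbhx] add [ixn,wlmy] -> 8 lines: wfe cma ixn wlmy jfbqh zac hoyzu vxjis
Hunk 2: at line 2 remove [wlmy,jfbqh,zac] add [smwu] -> 6 lines: wfe cma ixn smwu hoyzu vxjis
Hunk 3: at line 1 remove [ixn,smwu] add [kpwc,mgijc,eqc] -> 7 lines: wfe cma kpwc mgijc eqc hoyzu vxjis
Final line 7: vxjis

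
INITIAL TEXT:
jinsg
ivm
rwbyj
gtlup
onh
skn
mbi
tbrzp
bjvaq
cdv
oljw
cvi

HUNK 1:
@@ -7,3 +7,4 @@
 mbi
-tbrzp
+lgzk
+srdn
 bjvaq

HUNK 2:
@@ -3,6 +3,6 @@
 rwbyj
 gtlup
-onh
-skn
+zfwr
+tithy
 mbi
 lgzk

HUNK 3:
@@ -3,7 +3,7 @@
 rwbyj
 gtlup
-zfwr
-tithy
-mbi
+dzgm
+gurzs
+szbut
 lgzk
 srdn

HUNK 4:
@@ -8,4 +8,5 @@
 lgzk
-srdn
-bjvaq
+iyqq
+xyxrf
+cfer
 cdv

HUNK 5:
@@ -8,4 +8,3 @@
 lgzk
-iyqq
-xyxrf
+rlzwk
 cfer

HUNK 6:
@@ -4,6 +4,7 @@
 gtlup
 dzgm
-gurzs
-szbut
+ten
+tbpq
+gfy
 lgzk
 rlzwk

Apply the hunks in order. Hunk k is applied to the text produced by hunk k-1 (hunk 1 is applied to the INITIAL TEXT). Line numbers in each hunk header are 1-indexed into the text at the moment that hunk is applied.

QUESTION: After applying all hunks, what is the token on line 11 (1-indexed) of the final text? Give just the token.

Answer: cfer

Derivation:
Hunk 1: at line 7 remove [tbrzp] add [lgzk,srdn] -> 13 lines: jinsg ivm rwbyj gtlup onh skn mbi lgzk srdn bjvaq cdv oljw cvi
Hunk 2: at line 3 remove [onh,skn] add [zfwr,tithy] -> 13 lines: jinsg ivm rwbyj gtlup zfwr tithy mbi lgzk srdn bjvaq cdv oljw cvi
Hunk 3: at line 3 remove [zfwr,tithy,mbi] add [dzgm,gurzs,szbut] -> 13 lines: jinsg ivm rwbyj gtlup dzgm gurzs szbut lgzk srdn bjvaq cdv oljw cvi
Hunk 4: at line 8 remove [srdn,bjvaq] add [iyqq,xyxrf,cfer] -> 14 lines: jinsg ivm rwbyj gtlup dzgm gurzs szbut lgzk iyqq xyxrf cfer cdv oljw cvi
Hunk 5: at line 8 remove [iyqq,xyxrf] add [rlzwk] -> 13 lines: jinsg ivm rwbyj gtlup dzgm gurzs szbut lgzk rlzwk cfer cdv oljw cvi
Hunk 6: at line 4 remove [gurzs,szbut] add [ten,tbpq,gfy] -> 14 lines: jinsg ivm rwbyj gtlup dzgm ten tbpq gfy lgzk rlzwk cfer cdv oljw cvi
Final line 11: cfer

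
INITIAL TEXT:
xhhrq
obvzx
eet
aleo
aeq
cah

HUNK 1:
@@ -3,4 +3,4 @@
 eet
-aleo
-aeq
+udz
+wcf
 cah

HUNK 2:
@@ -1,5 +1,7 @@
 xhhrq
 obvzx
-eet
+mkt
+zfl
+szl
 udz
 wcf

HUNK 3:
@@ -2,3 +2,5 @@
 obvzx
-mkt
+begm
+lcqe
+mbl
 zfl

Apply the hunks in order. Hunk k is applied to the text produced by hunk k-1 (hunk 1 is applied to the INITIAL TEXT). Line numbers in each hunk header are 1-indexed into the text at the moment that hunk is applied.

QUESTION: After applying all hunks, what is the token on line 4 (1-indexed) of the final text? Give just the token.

Hunk 1: at line 3 remove [aleo,aeq] add [udz,wcf] -> 6 lines: xhhrq obvzx eet udz wcf cah
Hunk 2: at line 1 remove [eet] add [mkt,zfl,szl] -> 8 lines: xhhrq obvzx mkt zfl szl udz wcf cah
Hunk 3: at line 2 remove [mkt] add [begm,lcqe,mbl] -> 10 lines: xhhrq obvzx begm lcqe mbl zfl szl udz wcf cah
Final line 4: lcqe

Answer: lcqe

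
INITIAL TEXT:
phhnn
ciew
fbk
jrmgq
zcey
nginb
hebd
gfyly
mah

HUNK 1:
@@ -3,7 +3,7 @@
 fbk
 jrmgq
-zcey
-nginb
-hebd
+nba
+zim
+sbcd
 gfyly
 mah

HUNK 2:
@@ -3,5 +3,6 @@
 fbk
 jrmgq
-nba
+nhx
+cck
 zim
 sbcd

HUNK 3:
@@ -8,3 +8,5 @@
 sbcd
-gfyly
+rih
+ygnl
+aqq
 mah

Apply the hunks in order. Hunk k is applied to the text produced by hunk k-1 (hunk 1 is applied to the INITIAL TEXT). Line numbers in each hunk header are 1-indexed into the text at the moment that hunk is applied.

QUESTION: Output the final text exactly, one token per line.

Hunk 1: at line 3 remove [zcey,nginb,hebd] add [nba,zim,sbcd] -> 9 lines: phhnn ciew fbk jrmgq nba zim sbcd gfyly mah
Hunk 2: at line 3 remove [nba] add [nhx,cck] -> 10 lines: phhnn ciew fbk jrmgq nhx cck zim sbcd gfyly mah
Hunk 3: at line 8 remove [gfyly] add [rih,ygnl,aqq] -> 12 lines: phhnn ciew fbk jrmgq nhx cck zim sbcd rih ygnl aqq mah

Answer: phhnn
ciew
fbk
jrmgq
nhx
cck
zim
sbcd
rih
ygnl
aqq
mah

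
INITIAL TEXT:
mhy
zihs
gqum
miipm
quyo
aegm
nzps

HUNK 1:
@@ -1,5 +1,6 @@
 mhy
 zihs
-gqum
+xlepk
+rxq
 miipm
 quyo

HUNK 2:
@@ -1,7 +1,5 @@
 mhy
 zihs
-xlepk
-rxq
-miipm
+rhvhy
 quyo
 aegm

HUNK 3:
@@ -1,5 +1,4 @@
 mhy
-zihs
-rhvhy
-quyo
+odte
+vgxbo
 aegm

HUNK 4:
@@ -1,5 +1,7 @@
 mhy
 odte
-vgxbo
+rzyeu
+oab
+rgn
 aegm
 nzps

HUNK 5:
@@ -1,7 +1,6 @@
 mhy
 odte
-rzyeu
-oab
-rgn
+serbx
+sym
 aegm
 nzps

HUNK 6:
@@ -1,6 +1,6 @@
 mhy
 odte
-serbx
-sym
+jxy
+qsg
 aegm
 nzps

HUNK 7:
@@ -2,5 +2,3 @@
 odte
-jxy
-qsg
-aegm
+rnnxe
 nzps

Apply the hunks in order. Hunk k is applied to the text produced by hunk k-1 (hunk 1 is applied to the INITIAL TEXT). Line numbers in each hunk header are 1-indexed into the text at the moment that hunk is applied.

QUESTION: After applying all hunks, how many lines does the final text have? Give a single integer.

Hunk 1: at line 1 remove [gqum] add [xlepk,rxq] -> 8 lines: mhy zihs xlepk rxq miipm quyo aegm nzps
Hunk 2: at line 1 remove [xlepk,rxq,miipm] add [rhvhy] -> 6 lines: mhy zihs rhvhy quyo aegm nzps
Hunk 3: at line 1 remove [zihs,rhvhy,quyo] add [odte,vgxbo] -> 5 lines: mhy odte vgxbo aegm nzps
Hunk 4: at line 1 remove [vgxbo] add [rzyeu,oab,rgn] -> 7 lines: mhy odte rzyeu oab rgn aegm nzps
Hunk 5: at line 1 remove [rzyeu,oab,rgn] add [serbx,sym] -> 6 lines: mhy odte serbx sym aegm nzps
Hunk 6: at line 1 remove [serbx,sym] add [jxy,qsg] -> 6 lines: mhy odte jxy qsg aegm nzps
Hunk 7: at line 2 remove [jxy,qsg,aegm] add [rnnxe] -> 4 lines: mhy odte rnnxe nzps
Final line count: 4

Answer: 4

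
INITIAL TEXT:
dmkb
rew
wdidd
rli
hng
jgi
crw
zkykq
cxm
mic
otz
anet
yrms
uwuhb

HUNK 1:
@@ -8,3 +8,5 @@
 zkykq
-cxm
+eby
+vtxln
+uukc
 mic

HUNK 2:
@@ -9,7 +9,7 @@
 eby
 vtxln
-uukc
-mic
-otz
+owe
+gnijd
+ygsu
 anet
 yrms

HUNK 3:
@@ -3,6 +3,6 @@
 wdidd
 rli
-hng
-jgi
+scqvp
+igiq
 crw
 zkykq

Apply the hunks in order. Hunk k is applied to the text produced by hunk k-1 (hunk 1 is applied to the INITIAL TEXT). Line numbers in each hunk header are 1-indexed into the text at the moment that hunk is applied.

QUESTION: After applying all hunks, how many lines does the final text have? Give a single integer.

Hunk 1: at line 8 remove [cxm] add [eby,vtxln,uukc] -> 16 lines: dmkb rew wdidd rli hng jgi crw zkykq eby vtxln uukc mic otz anet yrms uwuhb
Hunk 2: at line 9 remove [uukc,mic,otz] add [owe,gnijd,ygsu] -> 16 lines: dmkb rew wdidd rli hng jgi crw zkykq eby vtxln owe gnijd ygsu anet yrms uwuhb
Hunk 3: at line 3 remove [hng,jgi] add [scqvp,igiq] -> 16 lines: dmkb rew wdidd rli scqvp igiq crw zkykq eby vtxln owe gnijd ygsu anet yrms uwuhb
Final line count: 16

Answer: 16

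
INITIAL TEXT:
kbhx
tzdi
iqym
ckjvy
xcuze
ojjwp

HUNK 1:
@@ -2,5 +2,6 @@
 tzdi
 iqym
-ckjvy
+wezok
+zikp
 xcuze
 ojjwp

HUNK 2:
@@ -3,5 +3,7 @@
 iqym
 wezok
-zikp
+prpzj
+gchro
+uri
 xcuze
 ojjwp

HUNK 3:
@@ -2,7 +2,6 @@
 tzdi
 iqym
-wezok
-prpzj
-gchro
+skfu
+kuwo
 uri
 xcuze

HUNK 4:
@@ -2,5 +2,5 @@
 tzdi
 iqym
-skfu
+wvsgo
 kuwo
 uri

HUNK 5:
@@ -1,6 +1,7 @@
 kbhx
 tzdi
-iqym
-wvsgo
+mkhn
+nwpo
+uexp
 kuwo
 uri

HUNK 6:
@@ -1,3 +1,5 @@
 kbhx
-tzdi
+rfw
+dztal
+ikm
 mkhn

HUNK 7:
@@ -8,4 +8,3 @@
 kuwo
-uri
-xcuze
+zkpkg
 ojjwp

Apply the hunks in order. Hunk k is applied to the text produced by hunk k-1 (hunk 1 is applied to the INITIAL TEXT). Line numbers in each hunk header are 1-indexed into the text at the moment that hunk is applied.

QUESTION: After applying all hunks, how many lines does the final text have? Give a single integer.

Answer: 10

Derivation:
Hunk 1: at line 2 remove [ckjvy] add [wezok,zikp] -> 7 lines: kbhx tzdi iqym wezok zikp xcuze ojjwp
Hunk 2: at line 3 remove [zikp] add [prpzj,gchro,uri] -> 9 lines: kbhx tzdi iqym wezok prpzj gchro uri xcuze ojjwp
Hunk 3: at line 2 remove [wezok,prpzj,gchro] add [skfu,kuwo] -> 8 lines: kbhx tzdi iqym skfu kuwo uri xcuze ojjwp
Hunk 4: at line 2 remove [skfu] add [wvsgo] -> 8 lines: kbhx tzdi iqym wvsgo kuwo uri xcuze ojjwp
Hunk 5: at line 1 remove [iqym,wvsgo] add [mkhn,nwpo,uexp] -> 9 lines: kbhx tzdi mkhn nwpo uexp kuwo uri xcuze ojjwp
Hunk 6: at line 1 remove [tzdi] add [rfw,dztal,ikm] -> 11 lines: kbhx rfw dztal ikm mkhn nwpo uexp kuwo uri xcuze ojjwp
Hunk 7: at line 8 remove [uri,xcuze] add [zkpkg] -> 10 lines: kbhx rfw dztal ikm mkhn nwpo uexp kuwo zkpkg ojjwp
Final line count: 10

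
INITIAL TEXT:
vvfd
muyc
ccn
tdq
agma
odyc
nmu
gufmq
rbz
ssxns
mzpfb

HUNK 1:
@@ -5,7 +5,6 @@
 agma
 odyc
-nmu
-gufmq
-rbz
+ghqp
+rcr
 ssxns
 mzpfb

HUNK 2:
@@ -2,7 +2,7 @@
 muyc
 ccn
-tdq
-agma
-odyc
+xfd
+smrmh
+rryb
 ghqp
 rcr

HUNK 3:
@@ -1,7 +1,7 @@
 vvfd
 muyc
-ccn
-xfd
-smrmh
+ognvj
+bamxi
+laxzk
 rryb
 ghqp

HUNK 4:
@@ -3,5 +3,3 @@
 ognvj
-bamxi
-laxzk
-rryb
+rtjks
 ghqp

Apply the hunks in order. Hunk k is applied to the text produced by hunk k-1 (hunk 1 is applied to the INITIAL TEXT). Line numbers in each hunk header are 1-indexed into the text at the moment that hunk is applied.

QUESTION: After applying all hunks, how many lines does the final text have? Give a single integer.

Hunk 1: at line 5 remove [nmu,gufmq,rbz] add [ghqp,rcr] -> 10 lines: vvfd muyc ccn tdq agma odyc ghqp rcr ssxns mzpfb
Hunk 2: at line 2 remove [tdq,agma,odyc] add [xfd,smrmh,rryb] -> 10 lines: vvfd muyc ccn xfd smrmh rryb ghqp rcr ssxns mzpfb
Hunk 3: at line 1 remove [ccn,xfd,smrmh] add [ognvj,bamxi,laxzk] -> 10 lines: vvfd muyc ognvj bamxi laxzk rryb ghqp rcr ssxns mzpfb
Hunk 4: at line 3 remove [bamxi,laxzk,rryb] add [rtjks] -> 8 lines: vvfd muyc ognvj rtjks ghqp rcr ssxns mzpfb
Final line count: 8

Answer: 8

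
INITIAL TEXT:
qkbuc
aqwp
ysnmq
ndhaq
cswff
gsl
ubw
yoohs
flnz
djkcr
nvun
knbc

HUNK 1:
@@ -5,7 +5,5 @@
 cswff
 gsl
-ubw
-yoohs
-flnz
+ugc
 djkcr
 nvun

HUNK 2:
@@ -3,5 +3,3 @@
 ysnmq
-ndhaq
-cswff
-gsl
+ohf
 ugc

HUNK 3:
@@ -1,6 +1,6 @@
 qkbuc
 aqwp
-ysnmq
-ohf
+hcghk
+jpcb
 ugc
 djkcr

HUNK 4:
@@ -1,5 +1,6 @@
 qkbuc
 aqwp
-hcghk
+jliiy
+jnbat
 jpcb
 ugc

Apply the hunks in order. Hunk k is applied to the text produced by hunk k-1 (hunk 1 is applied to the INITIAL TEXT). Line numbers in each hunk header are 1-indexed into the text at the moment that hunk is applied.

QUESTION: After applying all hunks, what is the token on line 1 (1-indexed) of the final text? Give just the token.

Answer: qkbuc

Derivation:
Hunk 1: at line 5 remove [ubw,yoohs,flnz] add [ugc] -> 10 lines: qkbuc aqwp ysnmq ndhaq cswff gsl ugc djkcr nvun knbc
Hunk 2: at line 3 remove [ndhaq,cswff,gsl] add [ohf] -> 8 lines: qkbuc aqwp ysnmq ohf ugc djkcr nvun knbc
Hunk 3: at line 1 remove [ysnmq,ohf] add [hcghk,jpcb] -> 8 lines: qkbuc aqwp hcghk jpcb ugc djkcr nvun knbc
Hunk 4: at line 1 remove [hcghk] add [jliiy,jnbat] -> 9 lines: qkbuc aqwp jliiy jnbat jpcb ugc djkcr nvun knbc
Final line 1: qkbuc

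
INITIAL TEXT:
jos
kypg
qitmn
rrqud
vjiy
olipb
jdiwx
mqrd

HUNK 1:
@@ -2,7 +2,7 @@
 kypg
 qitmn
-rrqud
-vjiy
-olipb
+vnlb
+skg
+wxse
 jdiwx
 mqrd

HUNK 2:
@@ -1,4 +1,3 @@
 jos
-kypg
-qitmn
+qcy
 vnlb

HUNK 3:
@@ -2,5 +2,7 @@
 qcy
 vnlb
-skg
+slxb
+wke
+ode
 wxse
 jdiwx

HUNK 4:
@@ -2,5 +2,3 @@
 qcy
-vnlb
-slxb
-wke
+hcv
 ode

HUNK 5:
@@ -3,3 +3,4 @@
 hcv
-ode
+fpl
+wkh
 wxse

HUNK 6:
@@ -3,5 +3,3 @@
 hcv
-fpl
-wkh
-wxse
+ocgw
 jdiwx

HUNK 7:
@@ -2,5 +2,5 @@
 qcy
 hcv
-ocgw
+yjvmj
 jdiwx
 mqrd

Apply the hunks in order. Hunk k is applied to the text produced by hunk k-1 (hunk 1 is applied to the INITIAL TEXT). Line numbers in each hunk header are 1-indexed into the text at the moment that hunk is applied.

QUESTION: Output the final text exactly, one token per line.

Hunk 1: at line 2 remove [rrqud,vjiy,olipb] add [vnlb,skg,wxse] -> 8 lines: jos kypg qitmn vnlb skg wxse jdiwx mqrd
Hunk 2: at line 1 remove [kypg,qitmn] add [qcy] -> 7 lines: jos qcy vnlb skg wxse jdiwx mqrd
Hunk 3: at line 2 remove [skg] add [slxb,wke,ode] -> 9 lines: jos qcy vnlb slxb wke ode wxse jdiwx mqrd
Hunk 4: at line 2 remove [vnlb,slxb,wke] add [hcv] -> 7 lines: jos qcy hcv ode wxse jdiwx mqrd
Hunk 5: at line 3 remove [ode] add [fpl,wkh] -> 8 lines: jos qcy hcv fpl wkh wxse jdiwx mqrd
Hunk 6: at line 3 remove [fpl,wkh,wxse] add [ocgw] -> 6 lines: jos qcy hcv ocgw jdiwx mqrd
Hunk 7: at line 2 remove [ocgw] add [yjvmj] -> 6 lines: jos qcy hcv yjvmj jdiwx mqrd

Answer: jos
qcy
hcv
yjvmj
jdiwx
mqrd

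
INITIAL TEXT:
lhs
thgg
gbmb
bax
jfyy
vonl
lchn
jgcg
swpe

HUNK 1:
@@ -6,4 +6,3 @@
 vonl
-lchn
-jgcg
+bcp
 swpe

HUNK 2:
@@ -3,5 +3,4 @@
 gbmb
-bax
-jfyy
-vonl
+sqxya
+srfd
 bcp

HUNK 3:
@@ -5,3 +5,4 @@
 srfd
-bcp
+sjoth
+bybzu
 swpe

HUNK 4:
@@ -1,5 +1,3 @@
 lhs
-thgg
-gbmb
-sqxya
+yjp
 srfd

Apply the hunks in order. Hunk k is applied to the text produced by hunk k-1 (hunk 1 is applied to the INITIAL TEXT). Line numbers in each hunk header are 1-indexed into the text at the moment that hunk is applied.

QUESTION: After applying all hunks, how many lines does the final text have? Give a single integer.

Hunk 1: at line 6 remove [lchn,jgcg] add [bcp] -> 8 lines: lhs thgg gbmb bax jfyy vonl bcp swpe
Hunk 2: at line 3 remove [bax,jfyy,vonl] add [sqxya,srfd] -> 7 lines: lhs thgg gbmb sqxya srfd bcp swpe
Hunk 3: at line 5 remove [bcp] add [sjoth,bybzu] -> 8 lines: lhs thgg gbmb sqxya srfd sjoth bybzu swpe
Hunk 4: at line 1 remove [thgg,gbmb,sqxya] add [yjp] -> 6 lines: lhs yjp srfd sjoth bybzu swpe
Final line count: 6

Answer: 6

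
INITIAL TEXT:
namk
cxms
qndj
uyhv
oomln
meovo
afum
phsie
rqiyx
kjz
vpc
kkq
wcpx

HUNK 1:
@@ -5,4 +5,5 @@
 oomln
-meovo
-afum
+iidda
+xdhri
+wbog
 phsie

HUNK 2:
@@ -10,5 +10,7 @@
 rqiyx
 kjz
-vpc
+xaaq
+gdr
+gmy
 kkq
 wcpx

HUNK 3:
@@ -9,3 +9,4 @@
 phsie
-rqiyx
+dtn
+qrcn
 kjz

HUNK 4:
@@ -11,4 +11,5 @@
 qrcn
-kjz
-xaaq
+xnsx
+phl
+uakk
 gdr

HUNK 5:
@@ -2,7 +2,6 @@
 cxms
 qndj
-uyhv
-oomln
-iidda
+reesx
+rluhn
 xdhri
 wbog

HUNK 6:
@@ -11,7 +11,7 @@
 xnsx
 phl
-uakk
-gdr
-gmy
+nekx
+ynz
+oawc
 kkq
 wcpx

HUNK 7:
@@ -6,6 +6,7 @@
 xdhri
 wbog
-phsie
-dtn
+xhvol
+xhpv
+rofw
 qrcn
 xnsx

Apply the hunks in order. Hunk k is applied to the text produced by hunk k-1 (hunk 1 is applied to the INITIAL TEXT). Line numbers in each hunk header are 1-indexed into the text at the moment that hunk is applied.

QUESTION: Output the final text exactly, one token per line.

Hunk 1: at line 5 remove [meovo,afum] add [iidda,xdhri,wbog] -> 14 lines: namk cxms qndj uyhv oomln iidda xdhri wbog phsie rqiyx kjz vpc kkq wcpx
Hunk 2: at line 10 remove [vpc] add [xaaq,gdr,gmy] -> 16 lines: namk cxms qndj uyhv oomln iidda xdhri wbog phsie rqiyx kjz xaaq gdr gmy kkq wcpx
Hunk 3: at line 9 remove [rqiyx] add [dtn,qrcn] -> 17 lines: namk cxms qndj uyhv oomln iidda xdhri wbog phsie dtn qrcn kjz xaaq gdr gmy kkq wcpx
Hunk 4: at line 11 remove [kjz,xaaq] add [xnsx,phl,uakk] -> 18 lines: namk cxms qndj uyhv oomln iidda xdhri wbog phsie dtn qrcn xnsx phl uakk gdr gmy kkq wcpx
Hunk 5: at line 2 remove [uyhv,oomln,iidda] add [reesx,rluhn] -> 17 lines: namk cxms qndj reesx rluhn xdhri wbog phsie dtn qrcn xnsx phl uakk gdr gmy kkq wcpx
Hunk 6: at line 11 remove [uakk,gdr,gmy] add [nekx,ynz,oawc] -> 17 lines: namk cxms qndj reesx rluhn xdhri wbog phsie dtn qrcn xnsx phl nekx ynz oawc kkq wcpx
Hunk 7: at line 6 remove [phsie,dtn] add [xhvol,xhpv,rofw] -> 18 lines: namk cxms qndj reesx rluhn xdhri wbog xhvol xhpv rofw qrcn xnsx phl nekx ynz oawc kkq wcpx

Answer: namk
cxms
qndj
reesx
rluhn
xdhri
wbog
xhvol
xhpv
rofw
qrcn
xnsx
phl
nekx
ynz
oawc
kkq
wcpx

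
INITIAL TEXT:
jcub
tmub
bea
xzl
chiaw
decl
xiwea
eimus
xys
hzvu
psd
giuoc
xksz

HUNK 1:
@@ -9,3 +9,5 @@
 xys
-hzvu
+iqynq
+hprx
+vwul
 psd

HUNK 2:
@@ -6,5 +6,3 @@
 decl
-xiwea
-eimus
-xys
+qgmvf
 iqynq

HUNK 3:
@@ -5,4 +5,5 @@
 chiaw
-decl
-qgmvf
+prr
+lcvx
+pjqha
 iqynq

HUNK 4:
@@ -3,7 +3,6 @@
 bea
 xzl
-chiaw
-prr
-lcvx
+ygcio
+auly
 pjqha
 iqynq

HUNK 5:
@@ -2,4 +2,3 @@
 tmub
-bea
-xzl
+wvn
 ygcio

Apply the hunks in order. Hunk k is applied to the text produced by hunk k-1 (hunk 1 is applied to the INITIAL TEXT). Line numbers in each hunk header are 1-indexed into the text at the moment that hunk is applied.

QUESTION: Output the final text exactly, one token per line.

Hunk 1: at line 9 remove [hzvu] add [iqynq,hprx,vwul] -> 15 lines: jcub tmub bea xzl chiaw decl xiwea eimus xys iqynq hprx vwul psd giuoc xksz
Hunk 2: at line 6 remove [xiwea,eimus,xys] add [qgmvf] -> 13 lines: jcub tmub bea xzl chiaw decl qgmvf iqynq hprx vwul psd giuoc xksz
Hunk 3: at line 5 remove [decl,qgmvf] add [prr,lcvx,pjqha] -> 14 lines: jcub tmub bea xzl chiaw prr lcvx pjqha iqynq hprx vwul psd giuoc xksz
Hunk 4: at line 3 remove [chiaw,prr,lcvx] add [ygcio,auly] -> 13 lines: jcub tmub bea xzl ygcio auly pjqha iqynq hprx vwul psd giuoc xksz
Hunk 5: at line 2 remove [bea,xzl] add [wvn] -> 12 lines: jcub tmub wvn ygcio auly pjqha iqynq hprx vwul psd giuoc xksz

Answer: jcub
tmub
wvn
ygcio
auly
pjqha
iqynq
hprx
vwul
psd
giuoc
xksz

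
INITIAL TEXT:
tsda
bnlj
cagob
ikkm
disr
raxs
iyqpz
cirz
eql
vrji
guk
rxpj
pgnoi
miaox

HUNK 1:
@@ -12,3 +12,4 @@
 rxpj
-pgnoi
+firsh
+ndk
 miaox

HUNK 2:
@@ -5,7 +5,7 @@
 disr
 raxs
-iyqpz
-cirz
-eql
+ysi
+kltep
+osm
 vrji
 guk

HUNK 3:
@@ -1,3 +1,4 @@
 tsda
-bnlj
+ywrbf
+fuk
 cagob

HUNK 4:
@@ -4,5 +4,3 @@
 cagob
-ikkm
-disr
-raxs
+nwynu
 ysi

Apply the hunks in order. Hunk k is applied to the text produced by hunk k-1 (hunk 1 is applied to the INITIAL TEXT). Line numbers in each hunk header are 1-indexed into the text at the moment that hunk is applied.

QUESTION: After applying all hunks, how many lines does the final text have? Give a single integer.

Answer: 14

Derivation:
Hunk 1: at line 12 remove [pgnoi] add [firsh,ndk] -> 15 lines: tsda bnlj cagob ikkm disr raxs iyqpz cirz eql vrji guk rxpj firsh ndk miaox
Hunk 2: at line 5 remove [iyqpz,cirz,eql] add [ysi,kltep,osm] -> 15 lines: tsda bnlj cagob ikkm disr raxs ysi kltep osm vrji guk rxpj firsh ndk miaox
Hunk 3: at line 1 remove [bnlj] add [ywrbf,fuk] -> 16 lines: tsda ywrbf fuk cagob ikkm disr raxs ysi kltep osm vrji guk rxpj firsh ndk miaox
Hunk 4: at line 4 remove [ikkm,disr,raxs] add [nwynu] -> 14 lines: tsda ywrbf fuk cagob nwynu ysi kltep osm vrji guk rxpj firsh ndk miaox
Final line count: 14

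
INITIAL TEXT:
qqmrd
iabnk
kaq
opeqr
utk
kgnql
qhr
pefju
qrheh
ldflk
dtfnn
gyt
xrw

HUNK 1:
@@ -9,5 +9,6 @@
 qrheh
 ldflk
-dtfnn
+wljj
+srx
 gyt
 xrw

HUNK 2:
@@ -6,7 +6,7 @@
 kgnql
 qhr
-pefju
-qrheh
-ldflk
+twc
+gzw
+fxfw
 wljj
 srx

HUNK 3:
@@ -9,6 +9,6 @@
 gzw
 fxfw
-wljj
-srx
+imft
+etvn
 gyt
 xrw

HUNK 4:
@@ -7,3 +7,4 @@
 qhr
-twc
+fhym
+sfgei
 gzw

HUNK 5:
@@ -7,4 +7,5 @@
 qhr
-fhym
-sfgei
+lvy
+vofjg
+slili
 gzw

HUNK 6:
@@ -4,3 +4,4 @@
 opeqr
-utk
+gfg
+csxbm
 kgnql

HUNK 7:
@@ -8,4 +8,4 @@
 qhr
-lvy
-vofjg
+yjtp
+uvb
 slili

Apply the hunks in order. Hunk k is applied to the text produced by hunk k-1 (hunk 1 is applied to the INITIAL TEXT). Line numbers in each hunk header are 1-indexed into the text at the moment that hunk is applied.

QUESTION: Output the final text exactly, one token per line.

Answer: qqmrd
iabnk
kaq
opeqr
gfg
csxbm
kgnql
qhr
yjtp
uvb
slili
gzw
fxfw
imft
etvn
gyt
xrw

Derivation:
Hunk 1: at line 9 remove [dtfnn] add [wljj,srx] -> 14 lines: qqmrd iabnk kaq opeqr utk kgnql qhr pefju qrheh ldflk wljj srx gyt xrw
Hunk 2: at line 6 remove [pefju,qrheh,ldflk] add [twc,gzw,fxfw] -> 14 lines: qqmrd iabnk kaq opeqr utk kgnql qhr twc gzw fxfw wljj srx gyt xrw
Hunk 3: at line 9 remove [wljj,srx] add [imft,etvn] -> 14 lines: qqmrd iabnk kaq opeqr utk kgnql qhr twc gzw fxfw imft etvn gyt xrw
Hunk 4: at line 7 remove [twc] add [fhym,sfgei] -> 15 lines: qqmrd iabnk kaq opeqr utk kgnql qhr fhym sfgei gzw fxfw imft etvn gyt xrw
Hunk 5: at line 7 remove [fhym,sfgei] add [lvy,vofjg,slili] -> 16 lines: qqmrd iabnk kaq opeqr utk kgnql qhr lvy vofjg slili gzw fxfw imft etvn gyt xrw
Hunk 6: at line 4 remove [utk] add [gfg,csxbm] -> 17 lines: qqmrd iabnk kaq opeqr gfg csxbm kgnql qhr lvy vofjg slili gzw fxfw imft etvn gyt xrw
Hunk 7: at line 8 remove [lvy,vofjg] add [yjtp,uvb] -> 17 lines: qqmrd iabnk kaq opeqr gfg csxbm kgnql qhr yjtp uvb slili gzw fxfw imft etvn gyt xrw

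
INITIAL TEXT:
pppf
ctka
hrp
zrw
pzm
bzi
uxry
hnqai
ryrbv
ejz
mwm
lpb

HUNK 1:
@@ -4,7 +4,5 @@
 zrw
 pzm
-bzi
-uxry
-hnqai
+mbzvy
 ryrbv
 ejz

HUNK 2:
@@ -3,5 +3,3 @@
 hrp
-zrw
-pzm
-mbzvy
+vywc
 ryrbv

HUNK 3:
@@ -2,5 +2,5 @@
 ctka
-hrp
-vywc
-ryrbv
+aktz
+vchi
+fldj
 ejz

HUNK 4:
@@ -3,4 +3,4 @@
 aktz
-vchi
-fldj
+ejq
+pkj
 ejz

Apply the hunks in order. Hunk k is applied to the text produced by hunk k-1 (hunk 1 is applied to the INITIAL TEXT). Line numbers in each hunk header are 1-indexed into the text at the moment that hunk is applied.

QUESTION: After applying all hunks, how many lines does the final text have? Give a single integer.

Hunk 1: at line 4 remove [bzi,uxry,hnqai] add [mbzvy] -> 10 lines: pppf ctka hrp zrw pzm mbzvy ryrbv ejz mwm lpb
Hunk 2: at line 3 remove [zrw,pzm,mbzvy] add [vywc] -> 8 lines: pppf ctka hrp vywc ryrbv ejz mwm lpb
Hunk 3: at line 2 remove [hrp,vywc,ryrbv] add [aktz,vchi,fldj] -> 8 lines: pppf ctka aktz vchi fldj ejz mwm lpb
Hunk 4: at line 3 remove [vchi,fldj] add [ejq,pkj] -> 8 lines: pppf ctka aktz ejq pkj ejz mwm lpb
Final line count: 8

Answer: 8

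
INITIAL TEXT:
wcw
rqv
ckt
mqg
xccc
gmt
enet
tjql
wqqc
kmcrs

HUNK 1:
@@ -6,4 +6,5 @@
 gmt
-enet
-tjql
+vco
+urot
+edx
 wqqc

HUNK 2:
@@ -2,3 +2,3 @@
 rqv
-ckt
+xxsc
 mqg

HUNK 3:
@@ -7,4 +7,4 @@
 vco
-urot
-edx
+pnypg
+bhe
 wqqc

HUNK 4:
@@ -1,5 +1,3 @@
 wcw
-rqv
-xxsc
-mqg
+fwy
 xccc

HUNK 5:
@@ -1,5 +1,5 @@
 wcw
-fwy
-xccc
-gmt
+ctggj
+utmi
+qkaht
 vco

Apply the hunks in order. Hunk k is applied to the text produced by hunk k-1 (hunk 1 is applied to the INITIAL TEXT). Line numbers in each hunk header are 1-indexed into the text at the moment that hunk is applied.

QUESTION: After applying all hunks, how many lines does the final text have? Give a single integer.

Hunk 1: at line 6 remove [enet,tjql] add [vco,urot,edx] -> 11 lines: wcw rqv ckt mqg xccc gmt vco urot edx wqqc kmcrs
Hunk 2: at line 2 remove [ckt] add [xxsc] -> 11 lines: wcw rqv xxsc mqg xccc gmt vco urot edx wqqc kmcrs
Hunk 3: at line 7 remove [urot,edx] add [pnypg,bhe] -> 11 lines: wcw rqv xxsc mqg xccc gmt vco pnypg bhe wqqc kmcrs
Hunk 4: at line 1 remove [rqv,xxsc,mqg] add [fwy] -> 9 lines: wcw fwy xccc gmt vco pnypg bhe wqqc kmcrs
Hunk 5: at line 1 remove [fwy,xccc,gmt] add [ctggj,utmi,qkaht] -> 9 lines: wcw ctggj utmi qkaht vco pnypg bhe wqqc kmcrs
Final line count: 9

Answer: 9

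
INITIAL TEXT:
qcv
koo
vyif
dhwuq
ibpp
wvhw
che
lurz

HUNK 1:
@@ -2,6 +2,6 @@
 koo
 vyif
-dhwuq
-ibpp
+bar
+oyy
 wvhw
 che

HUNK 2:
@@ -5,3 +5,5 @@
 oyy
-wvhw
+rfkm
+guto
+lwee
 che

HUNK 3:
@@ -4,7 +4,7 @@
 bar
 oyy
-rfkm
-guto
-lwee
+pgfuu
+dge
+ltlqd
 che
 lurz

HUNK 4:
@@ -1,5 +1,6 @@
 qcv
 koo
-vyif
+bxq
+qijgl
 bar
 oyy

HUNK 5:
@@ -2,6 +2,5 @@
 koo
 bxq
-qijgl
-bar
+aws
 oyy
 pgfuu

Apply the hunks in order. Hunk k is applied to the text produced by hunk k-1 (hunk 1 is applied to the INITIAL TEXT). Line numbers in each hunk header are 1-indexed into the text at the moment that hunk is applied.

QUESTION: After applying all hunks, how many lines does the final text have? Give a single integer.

Hunk 1: at line 2 remove [dhwuq,ibpp] add [bar,oyy] -> 8 lines: qcv koo vyif bar oyy wvhw che lurz
Hunk 2: at line 5 remove [wvhw] add [rfkm,guto,lwee] -> 10 lines: qcv koo vyif bar oyy rfkm guto lwee che lurz
Hunk 3: at line 4 remove [rfkm,guto,lwee] add [pgfuu,dge,ltlqd] -> 10 lines: qcv koo vyif bar oyy pgfuu dge ltlqd che lurz
Hunk 4: at line 1 remove [vyif] add [bxq,qijgl] -> 11 lines: qcv koo bxq qijgl bar oyy pgfuu dge ltlqd che lurz
Hunk 5: at line 2 remove [qijgl,bar] add [aws] -> 10 lines: qcv koo bxq aws oyy pgfuu dge ltlqd che lurz
Final line count: 10

Answer: 10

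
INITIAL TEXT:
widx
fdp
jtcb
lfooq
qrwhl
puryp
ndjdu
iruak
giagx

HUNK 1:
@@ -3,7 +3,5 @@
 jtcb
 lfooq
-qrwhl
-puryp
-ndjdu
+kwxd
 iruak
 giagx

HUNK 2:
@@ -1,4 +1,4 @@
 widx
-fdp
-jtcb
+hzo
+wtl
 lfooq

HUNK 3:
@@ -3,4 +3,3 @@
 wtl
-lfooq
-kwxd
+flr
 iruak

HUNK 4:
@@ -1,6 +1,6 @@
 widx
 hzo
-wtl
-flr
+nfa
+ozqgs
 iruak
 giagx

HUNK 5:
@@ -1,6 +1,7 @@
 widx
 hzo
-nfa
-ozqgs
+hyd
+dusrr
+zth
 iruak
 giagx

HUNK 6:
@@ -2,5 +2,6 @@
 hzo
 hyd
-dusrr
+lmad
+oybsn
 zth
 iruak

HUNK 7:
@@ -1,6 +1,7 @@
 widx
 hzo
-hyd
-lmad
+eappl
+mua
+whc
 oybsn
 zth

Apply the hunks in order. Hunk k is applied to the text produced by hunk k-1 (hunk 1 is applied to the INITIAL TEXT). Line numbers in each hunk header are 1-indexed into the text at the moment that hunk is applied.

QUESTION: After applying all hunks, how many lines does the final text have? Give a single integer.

Hunk 1: at line 3 remove [qrwhl,puryp,ndjdu] add [kwxd] -> 7 lines: widx fdp jtcb lfooq kwxd iruak giagx
Hunk 2: at line 1 remove [fdp,jtcb] add [hzo,wtl] -> 7 lines: widx hzo wtl lfooq kwxd iruak giagx
Hunk 3: at line 3 remove [lfooq,kwxd] add [flr] -> 6 lines: widx hzo wtl flr iruak giagx
Hunk 4: at line 1 remove [wtl,flr] add [nfa,ozqgs] -> 6 lines: widx hzo nfa ozqgs iruak giagx
Hunk 5: at line 1 remove [nfa,ozqgs] add [hyd,dusrr,zth] -> 7 lines: widx hzo hyd dusrr zth iruak giagx
Hunk 6: at line 2 remove [dusrr] add [lmad,oybsn] -> 8 lines: widx hzo hyd lmad oybsn zth iruak giagx
Hunk 7: at line 1 remove [hyd,lmad] add [eappl,mua,whc] -> 9 lines: widx hzo eappl mua whc oybsn zth iruak giagx
Final line count: 9

Answer: 9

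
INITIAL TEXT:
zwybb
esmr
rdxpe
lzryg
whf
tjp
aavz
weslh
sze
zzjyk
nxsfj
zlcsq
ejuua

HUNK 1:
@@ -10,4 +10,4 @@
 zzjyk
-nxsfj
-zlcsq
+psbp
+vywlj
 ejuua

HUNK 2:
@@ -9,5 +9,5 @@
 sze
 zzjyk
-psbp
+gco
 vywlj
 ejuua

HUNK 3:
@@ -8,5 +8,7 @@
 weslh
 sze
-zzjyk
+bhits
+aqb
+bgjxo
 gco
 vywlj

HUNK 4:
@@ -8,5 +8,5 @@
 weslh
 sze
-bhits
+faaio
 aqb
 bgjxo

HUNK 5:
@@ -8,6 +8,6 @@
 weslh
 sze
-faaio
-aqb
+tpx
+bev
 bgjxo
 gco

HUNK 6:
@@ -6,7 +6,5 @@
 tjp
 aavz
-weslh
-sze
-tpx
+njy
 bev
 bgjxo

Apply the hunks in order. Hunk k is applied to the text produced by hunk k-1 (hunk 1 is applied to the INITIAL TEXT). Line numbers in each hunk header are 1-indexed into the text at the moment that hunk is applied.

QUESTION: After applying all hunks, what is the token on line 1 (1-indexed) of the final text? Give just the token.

Answer: zwybb

Derivation:
Hunk 1: at line 10 remove [nxsfj,zlcsq] add [psbp,vywlj] -> 13 lines: zwybb esmr rdxpe lzryg whf tjp aavz weslh sze zzjyk psbp vywlj ejuua
Hunk 2: at line 9 remove [psbp] add [gco] -> 13 lines: zwybb esmr rdxpe lzryg whf tjp aavz weslh sze zzjyk gco vywlj ejuua
Hunk 3: at line 8 remove [zzjyk] add [bhits,aqb,bgjxo] -> 15 lines: zwybb esmr rdxpe lzryg whf tjp aavz weslh sze bhits aqb bgjxo gco vywlj ejuua
Hunk 4: at line 8 remove [bhits] add [faaio] -> 15 lines: zwybb esmr rdxpe lzryg whf tjp aavz weslh sze faaio aqb bgjxo gco vywlj ejuua
Hunk 5: at line 8 remove [faaio,aqb] add [tpx,bev] -> 15 lines: zwybb esmr rdxpe lzryg whf tjp aavz weslh sze tpx bev bgjxo gco vywlj ejuua
Hunk 6: at line 6 remove [weslh,sze,tpx] add [njy] -> 13 lines: zwybb esmr rdxpe lzryg whf tjp aavz njy bev bgjxo gco vywlj ejuua
Final line 1: zwybb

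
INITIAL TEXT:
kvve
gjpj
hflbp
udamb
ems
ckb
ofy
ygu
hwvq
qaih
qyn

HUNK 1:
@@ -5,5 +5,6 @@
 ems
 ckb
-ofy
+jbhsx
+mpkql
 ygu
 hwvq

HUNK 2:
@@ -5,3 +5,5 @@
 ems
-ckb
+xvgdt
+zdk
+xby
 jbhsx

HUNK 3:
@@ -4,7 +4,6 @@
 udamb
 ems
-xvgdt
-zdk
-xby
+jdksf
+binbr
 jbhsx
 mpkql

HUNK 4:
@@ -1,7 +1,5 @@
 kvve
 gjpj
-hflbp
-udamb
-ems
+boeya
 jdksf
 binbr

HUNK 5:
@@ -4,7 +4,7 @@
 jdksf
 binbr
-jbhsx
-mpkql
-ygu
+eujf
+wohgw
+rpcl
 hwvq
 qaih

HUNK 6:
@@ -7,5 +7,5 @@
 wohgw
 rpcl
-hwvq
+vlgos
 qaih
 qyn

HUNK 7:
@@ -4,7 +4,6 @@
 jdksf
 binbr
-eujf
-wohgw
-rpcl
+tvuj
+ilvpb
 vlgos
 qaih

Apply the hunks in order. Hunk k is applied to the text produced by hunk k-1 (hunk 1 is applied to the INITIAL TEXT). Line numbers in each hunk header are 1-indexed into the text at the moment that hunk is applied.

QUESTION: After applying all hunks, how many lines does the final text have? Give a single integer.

Answer: 10

Derivation:
Hunk 1: at line 5 remove [ofy] add [jbhsx,mpkql] -> 12 lines: kvve gjpj hflbp udamb ems ckb jbhsx mpkql ygu hwvq qaih qyn
Hunk 2: at line 5 remove [ckb] add [xvgdt,zdk,xby] -> 14 lines: kvve gjpj hflbp udamb ems xvgdt zdk xby jbhsx mpkql ygu hwvq qaih qyn
Hunk 3: at line 4 remove [xvgdt,zdk,xby] add [jdksf,binbr] -> 13 lines: kvve gjpj hflbp udamb ems jdksf binbr jbhsx mpkql ygu hwvq qaih qyn
Hunk 4: at line 1 remove [hflbp,udamb,ems] add [boeya] -> 11 lines: kvve gjpj boeya jdksf binbr jbhsx mpkql ygu hwvq qaih qyn
Hunk 5: at line 4 remove [jbhsx,mpkql,ygu] add [eujf,wohgw,rpcl] -> 11 lines: kvve gjpj boeya jdksf binbr eujf wohgw rpcl hwvq qaih qyn
Hunk 6: at line 7 remove [hwvq] add [vlgos] -> 11 lines: kvve gjpj boeya jdksf binbr eujf wohgw rpcl vlgos qaih qyn
Hunk 7: at line 4 remove [eujf,wohgw,rpcl] add [tvuj,ilvpb] -> 10 lines: kvve gjpj boeya jdksf binbr tvuj ilvpb vlgos qaih qyn
Final line count: 10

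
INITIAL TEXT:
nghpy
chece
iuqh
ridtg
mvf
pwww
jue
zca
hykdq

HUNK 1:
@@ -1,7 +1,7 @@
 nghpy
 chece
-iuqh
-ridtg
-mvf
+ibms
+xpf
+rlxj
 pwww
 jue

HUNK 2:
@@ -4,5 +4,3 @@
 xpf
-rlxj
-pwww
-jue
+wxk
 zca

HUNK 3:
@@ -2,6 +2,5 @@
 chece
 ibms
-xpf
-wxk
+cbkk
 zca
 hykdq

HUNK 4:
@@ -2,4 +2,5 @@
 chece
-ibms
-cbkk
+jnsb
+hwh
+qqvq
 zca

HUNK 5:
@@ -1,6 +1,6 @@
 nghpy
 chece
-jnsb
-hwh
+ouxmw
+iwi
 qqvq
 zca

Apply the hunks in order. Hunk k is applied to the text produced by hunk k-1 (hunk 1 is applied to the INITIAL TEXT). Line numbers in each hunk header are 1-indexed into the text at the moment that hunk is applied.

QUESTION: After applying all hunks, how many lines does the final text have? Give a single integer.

Answer: 7

Derivation:
Hunk 1: at line 1 remove [iuqh,ridtg,mvf] add [ibms,xpf,rlxj] -> 9 lines: nghpy chece ibms xpf rlxj pwww jue zca hykdq
Hunk 2: at line 4 remove [rlxj,pwww,jue] add [wxk] -> 7 lines: nghpy chece ibms xpf wxk zca hykdq
Hunk 3: at line 2 remove [xpf,wxk] add [cbkk] -> 6 lines: nghpy chece ibms cbkk zca hykdq
Hunk 4: at line 2 remove [ibms,cbkk] add [jnsb,hwh,qqvq] -> 7 lines: nghpy chece jnsb hwh qqvq zca hykdq
Hunk 5: at line 1 remove [jnsb,hwh] add [ouxmw,iwi] -> 7 lines: nghpy chece ouxmw iwi qqvq zca hykdq
Final line count: 7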